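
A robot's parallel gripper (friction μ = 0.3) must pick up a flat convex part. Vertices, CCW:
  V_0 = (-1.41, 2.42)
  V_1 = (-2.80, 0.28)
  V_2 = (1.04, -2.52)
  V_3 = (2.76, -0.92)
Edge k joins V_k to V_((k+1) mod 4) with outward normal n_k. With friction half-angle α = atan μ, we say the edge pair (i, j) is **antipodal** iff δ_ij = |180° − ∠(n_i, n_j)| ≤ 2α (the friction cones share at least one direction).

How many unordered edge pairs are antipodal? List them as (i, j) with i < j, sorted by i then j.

α = atan 0.3 = 16.70°;  2α = 33.40°
n_0 = (-0.8386, +0.5447)
n_1 = (-0.5892, -0.8080)
n_2 = (+0.6811, -0.7322)
n_3 = (+0.6252, +0.7805)
  (0,1): δ = 93.09°  ·
  (0,2): δ = 14.06°  ✓
  (0,3): δ = 84.31°  ·
  (1,2): δ = 100.97°  ·
  (1,3): δ = 2.60°  ✓
  (2,3): δ = 81.62°  ·
antipodal pairs: 2

count = 2; pairs: (0,2), (1,3)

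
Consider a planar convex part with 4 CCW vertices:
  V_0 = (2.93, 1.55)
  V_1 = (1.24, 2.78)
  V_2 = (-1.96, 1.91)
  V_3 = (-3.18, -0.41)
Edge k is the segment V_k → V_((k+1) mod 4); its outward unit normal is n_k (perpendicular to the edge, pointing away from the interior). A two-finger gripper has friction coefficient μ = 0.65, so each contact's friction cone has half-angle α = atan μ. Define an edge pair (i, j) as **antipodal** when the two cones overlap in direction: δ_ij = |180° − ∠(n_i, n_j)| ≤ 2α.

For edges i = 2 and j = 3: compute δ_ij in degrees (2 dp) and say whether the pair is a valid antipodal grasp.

δ = 44.48°, valid

α = atan 0.65 = 33.02°;  2α = 66.05°
edge 2: e_2 = (-1.22, -2.32);  n_2 = (-0.8851, +0.4654)
edge 3: e_3 = (+6.11, +1.96);  n_3 = (+0.3055, -0.9522)
∠(n_2, n_3) = 135.52°
δ = |180° − 135.52°| = 44.48°
44.48° ≤ 2α = 66.05°  →  valid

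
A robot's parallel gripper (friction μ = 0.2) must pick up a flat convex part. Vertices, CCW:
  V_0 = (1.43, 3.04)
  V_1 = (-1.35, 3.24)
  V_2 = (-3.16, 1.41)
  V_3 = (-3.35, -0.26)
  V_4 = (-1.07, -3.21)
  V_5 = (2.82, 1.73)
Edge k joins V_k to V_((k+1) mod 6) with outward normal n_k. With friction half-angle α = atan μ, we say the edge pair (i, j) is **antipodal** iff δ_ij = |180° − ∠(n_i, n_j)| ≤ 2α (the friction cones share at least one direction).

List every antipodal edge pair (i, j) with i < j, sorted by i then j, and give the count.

count = 2; pairs: (1,4), (3,5)

α = atan 0.2 = 11.31°;  2α = 22.62°
n_0 = (+0.0718, +0.9974)
n_1 = (-0.7110, +0.7032)
n_2 = (-0.9936, +0.1130)
n_3 = (-0.7912, -0.6115)
n_4 = (+0.7857, -0.6187)
n_5 = (+0.6859, +0.7277)
  (0,1): δ = 130.57°  ·
  (0,2): δ = 92.38°  ·
  (0,3): δ = 48.19°  ·
  (0,4): δ = 55.90°  ·
  (0,5): δ = 140.81°  ·
  (1,2): δ = 141.81°  ·
  (1,3): δ = 97.62°  ·
  (1,4): δ = 6.47°  ✓
  (1,5): δ = 91.38°  ·
  (2,3): δ = 135.81°  ·
  (2,4): δ = 31.73°  ·
  (2,5): δ = 53.19°  ·
  (3,4): δ = 75.92°  ·
  (3,5): δ = 9.00°  ✓
  (4,5): δ = 95.08°  ·
antipodal pairs: 2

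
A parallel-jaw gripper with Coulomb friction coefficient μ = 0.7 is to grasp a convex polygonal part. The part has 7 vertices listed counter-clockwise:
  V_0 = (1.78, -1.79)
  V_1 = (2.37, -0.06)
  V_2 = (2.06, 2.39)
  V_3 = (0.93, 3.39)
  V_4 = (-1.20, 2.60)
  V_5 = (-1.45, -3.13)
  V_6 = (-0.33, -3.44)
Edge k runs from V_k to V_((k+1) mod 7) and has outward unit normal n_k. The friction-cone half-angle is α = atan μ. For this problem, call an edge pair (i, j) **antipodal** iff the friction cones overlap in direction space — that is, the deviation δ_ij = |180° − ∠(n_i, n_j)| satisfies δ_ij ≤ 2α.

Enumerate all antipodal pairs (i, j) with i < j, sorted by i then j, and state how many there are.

α = atan 0.7 = 34.99°;  2α = 69.98°
n_0 = (+0.9465, -0.3228)
n_1 = (+0.9921, +0.1255)
n_2 = (+0.6627, +0.7489)
n_3 = (-0.3477, +0.9376)
n_4 = (-0.9990, +0.0436)
n_5 = (-0.2668, -0.9638)
n_6 = (+0.6160, -0.7877)
  (0,1): δ = 153.96°  ·
  (0,2): δ = 112.68°  ·
  (0,3): δ = 50.82°  ✓
  (0,4): δ = 16.33°  ✓
  (0,5): δ = 93.36°  ·
  (0,6): δ = 146.86°  ·
  (1,2): δ = 138.72°  ·
  (1,3): δ = 76.86°  ·
  (1,4): δ = 9.71°  ✓
  (1,5): δ = 67.32°  ✓
  (1,6): δ = 120.81°  ·
  (2,3): δ = 118.14°  ·
  (2,4): δ = 50.99°  ✓
  (2,5): δ = 26.04°  ✓
  (2,6): δ = 79.53°  ·
  (3,4): δ = 112.85°  ·
  (3,5): δ = 35.82°  ✓
  (3,6): δ = 17.68°  ✓
  (4,5): δ = 102.97°  ·
  (4,6): δ = 49.48°  ✓
  (5,6): δ = 126.50°  ·
antipodal pairs: 9

count = 9; pairs: (0,3), (0,4), (1,4), (1,5), (2,4), (2,5), (3,5), (3,6), (4,6)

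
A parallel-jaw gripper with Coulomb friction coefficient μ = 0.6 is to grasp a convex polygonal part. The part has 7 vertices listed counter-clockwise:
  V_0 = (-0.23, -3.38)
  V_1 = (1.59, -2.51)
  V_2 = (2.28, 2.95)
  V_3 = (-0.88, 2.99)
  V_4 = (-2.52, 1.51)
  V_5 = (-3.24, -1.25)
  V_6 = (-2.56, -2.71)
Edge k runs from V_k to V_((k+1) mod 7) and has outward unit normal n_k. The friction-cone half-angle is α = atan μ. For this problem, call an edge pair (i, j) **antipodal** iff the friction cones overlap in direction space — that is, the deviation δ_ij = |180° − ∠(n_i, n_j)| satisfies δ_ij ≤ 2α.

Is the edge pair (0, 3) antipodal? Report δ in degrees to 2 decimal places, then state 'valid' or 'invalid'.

δ = 16.52°, valid

α = atan 0.6 = 30.96°;  2α = 61.93°
edge 0: e_0 = (+1.82, +0.87);  n_0 = (+0.4313, -0.9022)
edge 3: e_3 = (-1.64, -1.48);  n_3 = (-0.6700, +0.7424)
∠(n_0, n_3) = 163.48°
δ = |180° − 163.48°| = 16.52°
16.52° ≤ 2α = 61.93°  →  valid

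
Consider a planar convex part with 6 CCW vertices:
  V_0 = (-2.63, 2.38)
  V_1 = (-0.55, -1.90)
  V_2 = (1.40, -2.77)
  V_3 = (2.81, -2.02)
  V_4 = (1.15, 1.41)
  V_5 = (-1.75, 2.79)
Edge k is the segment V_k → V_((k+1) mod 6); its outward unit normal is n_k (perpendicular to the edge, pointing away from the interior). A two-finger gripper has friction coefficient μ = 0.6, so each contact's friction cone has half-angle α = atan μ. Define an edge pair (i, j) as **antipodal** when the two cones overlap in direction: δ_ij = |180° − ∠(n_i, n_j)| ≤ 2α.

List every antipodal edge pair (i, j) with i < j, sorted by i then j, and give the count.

α = atan 0.6 = 30.96°;  2α = 61.93°
n_0 = (-0.8994, -0.4371)
n_1 = (-0.4074, -0.9132)
n_2 = (+0.4696, -0.8829)
n_3 = (+0.9001, +0.4356)
n_4 = (+0.4297, +0.9030)
n_5 = (-0.4223, +0.9064)
  (0,1): δ = 139.96°  ·
  (0,2): δ = 87.91°  ·
  (0,3): δ = 0.09°  ✓
  (0,4): δ = 38.63°  ✓
  (0,5): δ = 89.06°  ·
  (1,2): δ = 127.95°  ·
  (1,3): δ = 40.13°  ✓
  (1,4): δ = 1.40°  ✓
  (1,5): δ = 49.03°  ✓
  (2,3): δ = 92.18°  ·
  (2,4): δ = 53.46°  ✓
  (2,5): δ = 3.03°  ✓
  (3,4): δ = 141.27°  ·
  (3,5): δ = 90.84°  ·
  (4,5): δ = 129.57°  ·
antipodal pairs: 7

count = 7; pairs: (0,3), (0,4), (1,3), (1,4), (1,5), (2,4), (2,5)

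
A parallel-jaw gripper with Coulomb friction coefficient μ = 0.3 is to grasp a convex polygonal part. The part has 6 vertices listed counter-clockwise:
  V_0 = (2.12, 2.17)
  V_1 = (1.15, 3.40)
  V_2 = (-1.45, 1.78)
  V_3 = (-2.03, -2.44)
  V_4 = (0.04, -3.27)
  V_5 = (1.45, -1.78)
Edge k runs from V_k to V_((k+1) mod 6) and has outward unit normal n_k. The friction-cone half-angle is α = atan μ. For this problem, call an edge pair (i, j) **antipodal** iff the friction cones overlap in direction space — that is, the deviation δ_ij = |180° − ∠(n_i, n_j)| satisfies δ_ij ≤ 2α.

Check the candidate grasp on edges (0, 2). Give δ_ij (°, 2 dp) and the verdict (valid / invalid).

α = atan 0.3 = 16.70°;  2α = 33.40°
edge 0: e_0 = (-0.97, +1.23);  n_0 = (+0.7852, +0.6192)
edge 2: e_2 = (-0.58, -4.22);  n_2 = (-0.9907, +0.1362)
∠(n_0, n_2) = 133.91°
δ = |180° − 133.91°| = 46.09°
46.09° > 2α = 33.40°  →  invalid

δ = 46.09°, invalid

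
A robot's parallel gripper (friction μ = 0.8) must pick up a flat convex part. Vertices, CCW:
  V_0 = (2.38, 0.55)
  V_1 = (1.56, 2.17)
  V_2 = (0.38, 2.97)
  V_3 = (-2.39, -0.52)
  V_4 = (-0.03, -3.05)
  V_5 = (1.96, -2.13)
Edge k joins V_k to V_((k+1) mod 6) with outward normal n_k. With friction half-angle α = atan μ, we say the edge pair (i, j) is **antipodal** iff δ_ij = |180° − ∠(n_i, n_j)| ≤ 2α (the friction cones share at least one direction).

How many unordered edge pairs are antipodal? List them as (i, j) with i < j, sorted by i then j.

count = 7; pairs: (0,2), (0,3), (1,3), (1,4), (2,4), (2,5), (3,5)

α = atan 0.8 = 38.66°;  2α = 77.32°
n_0 = (+0.8922, +0.4516)
n_1 = (+0.5612, +0.8277)
n_2 = (-0.7833, +0.6217)
n_3 = (-0.7312, -0.6821)
n_4 = (+0.4196, -0.9077)
n_5 = (+0.9879, -0.1548)
  (0,1): δ = 150.98°  ·
  (0,2): δ = 65.29°  ✓
  (0,3): δ = 16.16°  ✓
  (0,4): δ = 87.96°  ·
  (0,5): δ = 144.25°  ·
  (1,2): δ = 94.30°  ·
  (1,3): δ = 12.86°  ✓
  (1,4): δ = 58.95°  ✓
  (1,5): δ = 115.23°  ·
  (2,3): δ = 98.55°  ·
  (2,4): δ = 26.75°  ✓
  (2,5): δ = 29.53°  ✓
  (3,4): δ = 108.20°  ·
  (3,5): δ = 51.92°  ✓
  (4,5): δ = 123.72°  ·
antipodal pairs: 7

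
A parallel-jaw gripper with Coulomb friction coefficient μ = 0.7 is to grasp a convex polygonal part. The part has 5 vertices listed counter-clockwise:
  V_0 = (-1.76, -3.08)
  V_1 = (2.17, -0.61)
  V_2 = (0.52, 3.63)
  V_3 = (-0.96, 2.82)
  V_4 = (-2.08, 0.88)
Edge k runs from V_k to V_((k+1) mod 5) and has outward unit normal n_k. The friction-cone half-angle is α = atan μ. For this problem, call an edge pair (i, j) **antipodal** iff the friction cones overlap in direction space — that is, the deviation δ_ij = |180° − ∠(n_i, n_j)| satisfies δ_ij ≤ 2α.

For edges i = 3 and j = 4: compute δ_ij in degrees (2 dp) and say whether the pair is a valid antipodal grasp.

α = atan 0.7 = 34.99°;  2α = 69.98°
edge 3: e_3 = (-1.12, -1.94);  n_3 = (-0.8660, +0.5000)
edge 4: e_4 = (+0.32, -3.96);  n_4 = (-0.9968, -0.0805)
∠(n_3, n_4) = 34.62°
δ = |180° − 34.62°| = 145.38°
145.38° > 2α = 69.98°  →  invalid

δ = 145.38°, invalid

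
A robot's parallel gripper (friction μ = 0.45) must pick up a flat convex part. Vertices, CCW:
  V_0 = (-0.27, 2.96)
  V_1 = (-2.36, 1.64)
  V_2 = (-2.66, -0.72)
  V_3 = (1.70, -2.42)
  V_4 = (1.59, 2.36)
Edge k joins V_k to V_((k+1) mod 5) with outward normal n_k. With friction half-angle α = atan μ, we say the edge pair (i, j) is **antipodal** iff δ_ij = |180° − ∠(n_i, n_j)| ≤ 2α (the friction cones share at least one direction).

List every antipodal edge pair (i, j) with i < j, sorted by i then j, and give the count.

α = atan 0.45 = 24.23°;  2α = 48.46°
n_0 = (-0.5340, +0.8455)
n_1 = (-0.9920, +0.1261)
n_2 = (-0.3633, -0.9317)
n_3 = (+0.9997, +0.0230)
n_4 = (+0.3070, +0.9517)
  (0,1): δ = 129.52°  ·
  (0,2): δ = 53.58°  ·
  (0,3): δ = 59.04°  ·
  (0,4): δ = 129.85°  ·
  (1,2): δ = 104.06°  ·
  (1,3): δ = 8.56°  ✓
  (1,4): δ = 79.37°  ·
  (2,3): δ = 67.38°  ·
  (2,4): δ = 3.42°  ✓
  (3,4): δ = 109.20°  ·
antipodal pairs: 2

count = 2; pairs: (1,3), (2,4)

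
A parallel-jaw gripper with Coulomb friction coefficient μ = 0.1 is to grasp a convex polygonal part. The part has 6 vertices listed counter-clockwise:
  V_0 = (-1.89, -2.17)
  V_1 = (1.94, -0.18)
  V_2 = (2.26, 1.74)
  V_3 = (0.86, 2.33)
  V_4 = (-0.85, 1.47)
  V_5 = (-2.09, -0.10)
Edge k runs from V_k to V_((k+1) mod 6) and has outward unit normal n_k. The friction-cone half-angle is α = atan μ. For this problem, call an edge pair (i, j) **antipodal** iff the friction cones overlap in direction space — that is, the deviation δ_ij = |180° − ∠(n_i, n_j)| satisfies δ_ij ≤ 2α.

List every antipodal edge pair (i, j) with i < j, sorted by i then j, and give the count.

count = 1; pairs: (0,3)

α = atan 0.1 = 5.71°;  2α = 11.42°
n_0 = (+0.4611, -0.8874)
n_1 = (+0.9864, -0.1644)
n_2 = (+0.3884, +0.9215)
n_3 = (-0.4493, +0.8934)
n_4 = (-0.7848, +0.6198)
n_5 = (-0.9954, -0.0962)
  (0,1): δ = 126.92°  ·
  (0,2): δ = 50.31°  ·
  (0,3): δ = 0.76°  ✓
  (0,4): δ = 24.24°  ·
  (0,5): δ = 68.06°  ·
  (1,2): δ = 103.39°  ·
  (1,3): δ = 53.84°  ·
  (1,4): δ = 28.84°  ·
  (1,5): δ = 14.98°  ·
  (2,3): δ = 130.45°  ·
  (2,4): δ = 105.45°  ·
  (2,5): δ = 61.63°  ·
  (3,4): δ = 155.00°  ·
  (3,5): δ = 111.18°  ·
  (4,5): δ = 136.18°  ·
antipodal pairs: 1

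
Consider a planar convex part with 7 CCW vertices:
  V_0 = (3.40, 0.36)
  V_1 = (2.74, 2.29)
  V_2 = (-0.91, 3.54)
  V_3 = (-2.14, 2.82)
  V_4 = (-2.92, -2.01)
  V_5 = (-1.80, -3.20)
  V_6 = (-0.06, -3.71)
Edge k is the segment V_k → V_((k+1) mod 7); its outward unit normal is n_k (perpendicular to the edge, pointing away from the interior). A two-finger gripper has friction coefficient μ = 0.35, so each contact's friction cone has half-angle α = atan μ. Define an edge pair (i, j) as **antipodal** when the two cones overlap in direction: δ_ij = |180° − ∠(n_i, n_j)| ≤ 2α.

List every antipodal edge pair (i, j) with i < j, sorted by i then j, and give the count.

α = atan 0.35 = 19.29°;  2α = 38.58°
n_0 = (+0.9462, +0.3236)
n_1 = (+0.3240, +0.9461)
n_2 = (-0.5052, +0.8630)
n_3 = (-0.9872, +0.1594)
n_4 = (-0.7282, -0.6854)
n_5 = (-0.2813, -0.9596)
n_6 = (+0.7619, -0.6477)
  (0,1): δ = 127.78°  ·
  (0,2): δ = 78.54°  ·
  (0,3): δ = 28.05°  ✓
  (0,4): δ = 24.39°  ✓
  (0,5): δ = 54.78°  ·
  (0,6): δ = 120.75°  ·
  (1,2): δ = 130.75°  ·
  (1,3): δ = 80.27°  ·
  (1,4): δ = 27.83°  ✓
  (1,5): δ = 2.57°  ✓
  (1,6): δ = 68.54°  ·
  (2,3): δ = 129.52°  ·
  (2,4): δ = 77.08°  ·
  (2,5): δ = 46.68°  ·
  (2,6): δ = 19.29°  ✓
  (3,4): δ = 127.56°  ·
  (3,5): δ = 97.16°  ·
  (3,6): δ = 31.20°  ✓
  (4,5): δ = 149.60°  ·
  (4,6): δ = 83.63°  ·
  (5,6): δ = 114.03°  ·
antipodal pairs: 6

count = 6; pairs: (0,3), (0,4), (1,4), (1,5), (2,6), (3,6)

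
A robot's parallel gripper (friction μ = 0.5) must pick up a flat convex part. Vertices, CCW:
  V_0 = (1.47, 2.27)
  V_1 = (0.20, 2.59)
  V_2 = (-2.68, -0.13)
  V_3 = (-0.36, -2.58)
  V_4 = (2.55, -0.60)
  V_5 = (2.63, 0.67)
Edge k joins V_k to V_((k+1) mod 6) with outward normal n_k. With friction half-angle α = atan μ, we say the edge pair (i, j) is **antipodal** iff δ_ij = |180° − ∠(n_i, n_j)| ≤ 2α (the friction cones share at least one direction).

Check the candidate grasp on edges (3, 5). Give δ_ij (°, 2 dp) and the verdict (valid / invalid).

α = atan 0.5 = 26.57°;  2α = 53.13°
edge 3: e_3 = (+2.91, +1.98);  n_3 = (+0.5625, -0.8268)
edge 5: e_5 = (-1.16, +1.60);  n_5 = (+0.8096, +0.5870)
∠(n_3, n_5) = 91.71°
δ = |180° − 91.71°| = 88.29°
88.29° > 2α = 53.13°  →  invalid

δ = 88.29°, invalid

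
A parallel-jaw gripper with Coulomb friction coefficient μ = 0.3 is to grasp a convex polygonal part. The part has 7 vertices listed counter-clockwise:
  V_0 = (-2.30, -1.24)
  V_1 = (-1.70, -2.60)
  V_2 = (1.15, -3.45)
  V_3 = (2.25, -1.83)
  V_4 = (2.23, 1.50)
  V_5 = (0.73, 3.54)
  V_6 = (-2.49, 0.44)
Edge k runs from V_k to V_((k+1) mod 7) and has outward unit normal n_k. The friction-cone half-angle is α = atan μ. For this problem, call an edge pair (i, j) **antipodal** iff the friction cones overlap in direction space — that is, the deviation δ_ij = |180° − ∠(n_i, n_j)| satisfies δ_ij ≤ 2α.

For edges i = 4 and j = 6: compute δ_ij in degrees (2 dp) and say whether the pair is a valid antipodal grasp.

α = atan 0.3 = 16.70°;  2α = 33.40°
edge 4: e_4 = (-1.50, +2.04);  n_4 = (+0.8057, +0.5924)
edge 6: e_6 = (+0.19, -1.68);  n_6 = (-0.9937, -0.1124)
∠(n_4, n_6) = 150.13°
δ = |180° − 150.13°| = 29.87°
29.87° ≤ 2α = 33.40°  →  valid

δ = 29.87°, valid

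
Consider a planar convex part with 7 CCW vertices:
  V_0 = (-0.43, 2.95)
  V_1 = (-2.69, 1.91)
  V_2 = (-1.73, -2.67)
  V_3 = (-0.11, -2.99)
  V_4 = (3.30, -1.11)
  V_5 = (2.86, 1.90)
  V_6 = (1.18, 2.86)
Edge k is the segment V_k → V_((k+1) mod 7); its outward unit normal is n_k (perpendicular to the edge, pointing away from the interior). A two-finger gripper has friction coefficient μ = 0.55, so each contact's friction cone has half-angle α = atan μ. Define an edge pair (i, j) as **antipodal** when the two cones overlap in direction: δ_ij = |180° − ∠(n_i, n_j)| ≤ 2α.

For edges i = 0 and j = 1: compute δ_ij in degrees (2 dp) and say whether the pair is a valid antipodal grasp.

α = atan 0.55 = 28.81°;  2α = 57.62°
edge 0: e_0 = (-2.26, -1.04);  n_0 = (-0.4180, +0.9084)
edge 1: e_1 = (+0.96, -4.58);  n_1 = (-0.9787, -0.2051)
∠(n_0, n_1) = 77.13°
δ = |180° − 77.13°| = 102.87°
102.87° > 2α = 57.62°  →  invalid

δ = 102.87°, invalid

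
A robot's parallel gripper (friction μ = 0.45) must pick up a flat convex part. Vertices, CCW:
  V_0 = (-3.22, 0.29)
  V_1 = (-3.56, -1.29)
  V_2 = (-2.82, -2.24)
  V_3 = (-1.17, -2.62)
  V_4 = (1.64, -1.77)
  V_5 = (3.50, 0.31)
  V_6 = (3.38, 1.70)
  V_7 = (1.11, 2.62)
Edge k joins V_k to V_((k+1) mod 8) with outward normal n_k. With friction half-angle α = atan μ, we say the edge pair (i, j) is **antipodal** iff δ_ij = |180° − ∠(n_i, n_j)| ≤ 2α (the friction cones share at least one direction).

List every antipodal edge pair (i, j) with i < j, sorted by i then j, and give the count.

count = 9; pairs: (0,4), (0,5), (1,5), (1,6), (2,6), (2,7), (3,6), (3,7), (4,7)

α = atan 0.45 = 24.23°;  2α = 48.46°
n_0 = (-0.9776, +0.2104)
n_1 = (-0.7889, -0.6145)
n_2 = (-0.2244, -0.9745)
n_3 = (+0.2895, -0.9572)
n_4 = (+0.7454, -0.6666)
n_5 = (+0.9963, +0.0860)
n_6 = (+0.3756, +0.9268)
n_7 = (-0.4739, +0.8806)
  (0,1): δ = 129.94°  ·
  (0,2): δ = 90.82°  ·
  (0,3): δ = 61.03°  ·
  (0,4): δ = 29.66°  ✓
  (0,5): δ = 17.08°  ✓
  (0,6): δ = 80.08°  ·
  (0,7): δ = 130.43°  ·
  (1,2): δ = 140.89°  ·
  (1,3): δ = 111.09°  ·
  (1,4): δ = 79.72°  ·
  (1,5): δ = 32.98°  ✓
  (1,6): δ = 30.02°  ✓
  (1,7): δ = 80.37°  ·
  (2,3): δ = 150.20°  ·
  (2,4): δ = 118.83°  ·
  (2,5): δ = 72.10°  ·
  (2,6): δ = 9.09°  ✓
  (2,7): δ = 41.25°  ✓
  (3,4): δ = 148.63°  ·
  (3,5): δ = 101.90°  ·
  (3,6): δ = 38.89°  ✓
  (3,7): δ = 11.45°  ✓
  (4,5): δ = 133.26°  ·
  (4,6): δ = 70.26°  ·
  (4,7): δ = 19.91°  ✓
  (5,6): δ = 117.00°  ·
  (5,7): δ = 66.65°  ·
  (6,7): δ = 129.65°  ·
antipodal pairs: 9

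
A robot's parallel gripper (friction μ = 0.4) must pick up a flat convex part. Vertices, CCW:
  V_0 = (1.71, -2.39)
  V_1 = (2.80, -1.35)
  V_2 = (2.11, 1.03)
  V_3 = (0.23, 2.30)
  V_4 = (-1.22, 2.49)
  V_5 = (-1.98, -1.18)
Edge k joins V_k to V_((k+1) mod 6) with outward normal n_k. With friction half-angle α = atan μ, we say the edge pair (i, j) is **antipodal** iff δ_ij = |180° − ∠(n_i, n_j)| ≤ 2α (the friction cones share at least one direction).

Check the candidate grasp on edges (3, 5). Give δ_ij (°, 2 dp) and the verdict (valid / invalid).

α = atan 0.4 = 21.80°;  2α = 43.60°
edge 3: e_3 = (-1.45, +0.19);  n_3 = (+0.1299, +0.9915)
edge 5: e_5 = (+3.69, -1.21);  n_5 = (-0.3116, -0.9502)
∠(n_3, n_5) = 169.31°
δ = |180° − 169.31°| = 10.69°
10.69° ≤ 2α = 43.60°  →  valid

δ = 10.69°, valid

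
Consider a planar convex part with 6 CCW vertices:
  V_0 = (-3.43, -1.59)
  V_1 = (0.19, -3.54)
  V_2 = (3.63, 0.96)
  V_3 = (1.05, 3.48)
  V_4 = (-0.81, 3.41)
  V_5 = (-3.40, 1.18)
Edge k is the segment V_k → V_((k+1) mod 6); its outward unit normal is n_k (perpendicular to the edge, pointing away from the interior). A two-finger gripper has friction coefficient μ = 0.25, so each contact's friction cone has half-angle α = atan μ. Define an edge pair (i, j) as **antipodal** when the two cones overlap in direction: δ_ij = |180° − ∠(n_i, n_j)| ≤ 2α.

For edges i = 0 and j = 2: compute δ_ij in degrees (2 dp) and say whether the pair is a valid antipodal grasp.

δ = 16.02°, valid

α = atan 0.25 = 14.04°;  2α = 28.07°
edge 0: e_0 = (+3.62, -1.95);  n_0 = (-0.4742, -0.8804)
edge 2: e_2 = (-2.58, +2.52);  n_2 = (+0.6987, +0.7154)
∠(n_0, n_2) = 163.98°
δ = |180° − 163.98°| = 16.02°
16.02° ≤ 2α = 28.07°  →  valid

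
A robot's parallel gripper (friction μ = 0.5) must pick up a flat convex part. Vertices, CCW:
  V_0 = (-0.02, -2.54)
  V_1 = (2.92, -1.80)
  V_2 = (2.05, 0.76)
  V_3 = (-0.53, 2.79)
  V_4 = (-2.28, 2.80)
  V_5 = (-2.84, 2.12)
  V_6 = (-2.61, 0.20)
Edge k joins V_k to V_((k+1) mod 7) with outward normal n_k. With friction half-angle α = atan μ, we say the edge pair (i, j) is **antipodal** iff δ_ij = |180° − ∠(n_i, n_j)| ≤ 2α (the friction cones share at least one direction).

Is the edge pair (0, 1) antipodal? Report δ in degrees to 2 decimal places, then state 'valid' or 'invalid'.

δ = 85.36°, invalid

α = atan 0.5 = 26.57°;  2α = 53.13°
edge 0: e_0 = (+2.94, +0.74);  n_0 = (+0.2441, -0.9698)
edge 1: e_1 = (-0.87, +2.56);  n_1 = (+0.9468, +0.3218)
∠(n_0, n_1) = 94.64°
δ = |180° − 94.64°| = 85.36°
85.36° > 2α = 53.13°  →  invalid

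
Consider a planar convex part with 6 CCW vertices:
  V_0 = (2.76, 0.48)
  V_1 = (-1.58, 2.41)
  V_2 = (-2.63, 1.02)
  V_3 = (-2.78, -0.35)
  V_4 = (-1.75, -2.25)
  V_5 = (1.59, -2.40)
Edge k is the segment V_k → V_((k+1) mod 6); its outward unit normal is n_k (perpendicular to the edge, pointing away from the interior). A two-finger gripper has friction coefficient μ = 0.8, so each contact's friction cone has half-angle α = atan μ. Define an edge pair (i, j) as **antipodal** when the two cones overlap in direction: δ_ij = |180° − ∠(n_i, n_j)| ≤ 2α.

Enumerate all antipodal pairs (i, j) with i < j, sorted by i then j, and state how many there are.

count = 7; pairs: (0,2), (0,3), (0,4), (1,4), (1,5), (2,5), (3,5)

α = atan 0.8 = 38.66°;  2α = 77.32°
n_0 = (+0.4063, +0.9137)
n_1 = (-0.7979, +0.6028)
n_2 = (-0.9941, +0.1088)
n_3 = (-0.8791, -0.4766)
n_4 = (-0.0449, -0.9990)
n_5 = (+0.9265, -0.3764)
  (0,1): δ = 103.09°  ·
  (0,2): δ = 72.27°  ✓
  (0,3): δ = 37.56°  ✓
  (0,4): δ = 21.40°  ✓
  (0,5): δ = 91.87°  ·
  (1,2): δ = 149.18°  ·
  (1,3): δ = 114.47°  ·
  (1,4): δ = 55.50°  ✓
  (1,5): δ = 14.96°  ✓
  (2,3): δ = 145.29°  ·
  (2,4): δ = 86.32°  ·
  (2,5): δ = 15.86°  ✓
  (3,4): δ = 121.03°  ·
  (3,5): δ = 50.57°  ✓
  (4,5): δ = 109.54°  ·
antipodal pairs: 7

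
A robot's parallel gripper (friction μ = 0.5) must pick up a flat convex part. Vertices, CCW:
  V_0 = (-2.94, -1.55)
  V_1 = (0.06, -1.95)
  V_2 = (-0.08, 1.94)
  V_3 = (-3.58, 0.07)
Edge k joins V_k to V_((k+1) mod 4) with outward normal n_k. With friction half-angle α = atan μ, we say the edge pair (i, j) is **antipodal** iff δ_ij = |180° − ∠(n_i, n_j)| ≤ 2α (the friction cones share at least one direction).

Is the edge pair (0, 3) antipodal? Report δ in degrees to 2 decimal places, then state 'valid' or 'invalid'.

δ = 119.15°, invalid

α = atan 0.5 = 26.57°;  2α = 53.13°
edge 0: e_0 = (+3.00, -0.40);  n_0 = (-0.1322, -0.9912)
edge 3: e_3 = (+0.64, -1.62);  n_3 = (-0.9301, -0.3674)
∠(n_0, n_3) = 60.85°
δ = |180° − 60.85°| = 119.15°
119.15° > 2α = 53.13°  →  invalid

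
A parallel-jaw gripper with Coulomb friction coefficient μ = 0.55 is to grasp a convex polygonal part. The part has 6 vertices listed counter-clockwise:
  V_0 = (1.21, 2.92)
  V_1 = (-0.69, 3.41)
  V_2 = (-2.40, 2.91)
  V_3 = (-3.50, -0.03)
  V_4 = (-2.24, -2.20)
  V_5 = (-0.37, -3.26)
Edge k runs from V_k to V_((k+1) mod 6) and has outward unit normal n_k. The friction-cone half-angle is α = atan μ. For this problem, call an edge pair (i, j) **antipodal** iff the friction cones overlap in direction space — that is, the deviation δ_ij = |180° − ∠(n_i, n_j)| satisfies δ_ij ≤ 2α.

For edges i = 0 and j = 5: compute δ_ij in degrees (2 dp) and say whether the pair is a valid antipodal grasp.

δ = 90.12°, invalid

α = atan 0.55 = 28.81°;  2α = 57.62°
edge 0: e_0 = (-1.90, +0.49);  n_0 = (+0.2497, +0.9683)
edge 5: e_5 = (+1.58, +6.18);  n_5 = (+0.9688, -0.2477)
∠(n_0, n_5) = 89.88°
δ = |180° − 89.88°| = 90.12°
90.12° > 2α = 57.62°  →  invalid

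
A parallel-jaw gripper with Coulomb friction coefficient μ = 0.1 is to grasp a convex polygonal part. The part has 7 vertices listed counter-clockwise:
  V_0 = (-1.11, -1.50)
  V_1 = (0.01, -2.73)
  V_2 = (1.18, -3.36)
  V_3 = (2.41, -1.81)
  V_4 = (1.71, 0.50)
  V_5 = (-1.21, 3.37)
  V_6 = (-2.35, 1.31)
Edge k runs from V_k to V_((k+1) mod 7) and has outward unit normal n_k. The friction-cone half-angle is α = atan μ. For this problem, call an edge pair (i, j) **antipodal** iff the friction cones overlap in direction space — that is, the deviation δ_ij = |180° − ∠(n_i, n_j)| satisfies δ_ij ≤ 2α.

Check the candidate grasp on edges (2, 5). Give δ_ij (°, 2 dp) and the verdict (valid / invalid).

δ = 9.47°, valid

α = atan 0.1 = 5.71°;  2α = 11.42°
edge 2: e_2 = (+1.23, +1.55);  n_2 = (+0.7833, -0.6216)
edge 5: e_5 = (-1.14, -2.06);  n_5 = (-0.8750, +0.4842)
∠(n_2, n_5) = 170.53°
δ = |180° − 170.53°| = 9.47°
9.47° ≤ 2α = 11.42°  →  valid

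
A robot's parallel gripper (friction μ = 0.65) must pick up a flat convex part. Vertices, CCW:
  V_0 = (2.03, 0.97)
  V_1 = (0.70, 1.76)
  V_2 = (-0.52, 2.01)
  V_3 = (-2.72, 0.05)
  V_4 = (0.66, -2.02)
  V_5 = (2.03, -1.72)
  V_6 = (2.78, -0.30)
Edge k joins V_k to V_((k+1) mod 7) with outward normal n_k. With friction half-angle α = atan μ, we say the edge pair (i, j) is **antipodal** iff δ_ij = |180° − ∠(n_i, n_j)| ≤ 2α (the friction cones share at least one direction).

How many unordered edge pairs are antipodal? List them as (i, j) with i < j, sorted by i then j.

α = atan 0.65 = 33.02°;  2α = 66.05°
n_0 = (+0.5107, +0.8598)
n_1 = (+0.2007, +0.9796)
n_2 = (-0.6652, +0.7467)
n_3 = (-0.5223, -0.8528)
n_4 = (+0.2139, -0.9769)
n_5 = (+0.8842, -0.4670)
n_6 = (+0.8611, +0.5085)
  (0,1): δ = 160.87°  ·
  (0,2): δ = 107.59°  ·
  (0,3): δ = 0.77°  ✓
  (0,4): δ = 43.06°  ✓
  (0,5): δ = 92.87°  ·
  (0,6): δ = 151.27°  ·
  (1,2): δ = 126.72°  ·
  (1,3): δ = 19.90°  ✓
  (1,4): δ = 23.93°  ✓
  (1,5): δ = 73.74°  ·
  (1,6): δ = 132.14°  ·
  (2,3): δ = 73.18°  ·
  (2,4): δ = 29.35°  ✓
  (2,5): δ = 20.46°  ✓
  (2,6): δ = 78.87°  ·
  (3,4): δ = 136.16°  ·
  (3,5): δ = 86.36°  ·
  (3,6): δ = 27.95°  ✓
  (4,5): δ = 130.19°  ·
  (4,6): δ = 71.79°  ·
  (5,6): δ = 121.59°  ·
antipodal pairs: 7

count = 7; pairs: (0,3), (0,4), (1,3), (1,4), (2,4), (2,5), (3,6)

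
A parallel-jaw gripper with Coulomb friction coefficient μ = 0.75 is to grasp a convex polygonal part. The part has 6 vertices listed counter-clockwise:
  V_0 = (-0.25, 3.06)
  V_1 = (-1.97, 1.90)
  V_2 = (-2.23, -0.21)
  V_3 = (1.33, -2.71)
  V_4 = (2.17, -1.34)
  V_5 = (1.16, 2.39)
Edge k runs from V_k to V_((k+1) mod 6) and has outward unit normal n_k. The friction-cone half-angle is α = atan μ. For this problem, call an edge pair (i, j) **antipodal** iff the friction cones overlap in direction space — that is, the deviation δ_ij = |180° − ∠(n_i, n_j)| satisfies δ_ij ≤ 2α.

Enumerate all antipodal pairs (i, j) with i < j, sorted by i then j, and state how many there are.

count = 8; pairs: (0,2), (0,3), (0,4), (1,3), (1,4), (1,5), (2,4), (2,5)

α = atan 0.75 = 36.87°;  2α = 73.74°
n_0 = (-0.5591, +0.8291)
n_1 = (-0.9925, +0.1223)
n_2 = (-0.5747, -0.8184)
n_3 = (+0.8525, -0.5227)
n_4 = (+0.9652, +0.2614)
n_5 = (+0.4292, +0.9032)
  (0,1): δ = 131.02°  ·
  (0,2): δ = 69.07°  ✓
  (0,3): δ = 24.49°  ✓
  (0,4): δ = 71.15°  ✓
  (0,5): δ = 120.59°  ·
  (1,2): δ = 118.05°  ·
  (1,3): δ = 24.49°  ✓
  (1,4): δ = 22.18°  ✓
  (1,5): δ = 71.61°  ✓
  (2,3): δ = 86.44°  ·
  (2,4): δ = 39.77°  ✓
  (2,5): δ = 9.66°  ✓
  (3,4): δ = 133.33°  ·
  (3,5): δ = 83.90°  ·
  (4,5): δ = 130.57°  ·
antipodal pairs: 8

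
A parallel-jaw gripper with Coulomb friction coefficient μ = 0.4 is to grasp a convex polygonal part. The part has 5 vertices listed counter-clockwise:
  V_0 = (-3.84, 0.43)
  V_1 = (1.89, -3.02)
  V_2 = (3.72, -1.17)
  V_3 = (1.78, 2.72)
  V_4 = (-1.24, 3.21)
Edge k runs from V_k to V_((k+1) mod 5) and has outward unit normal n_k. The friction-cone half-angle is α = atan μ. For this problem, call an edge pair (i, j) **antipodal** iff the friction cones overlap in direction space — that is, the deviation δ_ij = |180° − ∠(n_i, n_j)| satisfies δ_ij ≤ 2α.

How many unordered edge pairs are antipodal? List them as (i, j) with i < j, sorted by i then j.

count = 3; pairs: (0,2), (0,3), (1,4)

α = atan 0.4 = 21.80°;  2α = 43.60°
n_0 = (-0.5158, -0.8567)
n_1 = (+0.7109, -0.7033)
n_2 = (+0.8949, +0.4463)
n_3 = (+0.1602, +0.9871)
n_4 = (-0.7304, +0.6831)
  (0,1): δ = 103.64°  ·
  (0,2): δ = 32.44°  ✓
  (0,3): δ = 21.84°  ✓
  (0,4): δ = 77.97°  ·
  (1,2): δ = 108.81°  ·
  (1,3): δ = 54.53°  ·
  (1,4): δ = 1.60°  ✓
  (2,3): δ = 125.72°  ·
  (2,4): δ = 69.59°  ·
  (3,4): δ = 123.87°  ·
antipodal pairs: 3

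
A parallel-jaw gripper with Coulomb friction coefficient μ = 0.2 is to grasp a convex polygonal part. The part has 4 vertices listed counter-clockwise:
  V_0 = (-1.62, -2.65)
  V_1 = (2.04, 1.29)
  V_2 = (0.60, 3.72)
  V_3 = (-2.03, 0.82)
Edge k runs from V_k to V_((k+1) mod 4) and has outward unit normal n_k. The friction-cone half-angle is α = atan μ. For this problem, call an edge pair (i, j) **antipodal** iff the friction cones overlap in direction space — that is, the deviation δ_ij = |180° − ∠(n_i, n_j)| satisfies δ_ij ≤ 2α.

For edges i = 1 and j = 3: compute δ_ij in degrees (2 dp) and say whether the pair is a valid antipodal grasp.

α = atan 0.2 = 11.31°;  2α = 22.62°
edge 1: e_1 = (-1.44, +2.43);  n_1 = (+0.8603, +0.5098)
edge 3: e_3 = (+0.41, -3.47);  n_3 = (-0.9931, -0.1173)
∠(n_1, n_3) = 156.09°
δ = |180° − 156.09°| = 23.91°
23.91° > 2α = 22.62°  →  invalid

δ = 23.91°, invalid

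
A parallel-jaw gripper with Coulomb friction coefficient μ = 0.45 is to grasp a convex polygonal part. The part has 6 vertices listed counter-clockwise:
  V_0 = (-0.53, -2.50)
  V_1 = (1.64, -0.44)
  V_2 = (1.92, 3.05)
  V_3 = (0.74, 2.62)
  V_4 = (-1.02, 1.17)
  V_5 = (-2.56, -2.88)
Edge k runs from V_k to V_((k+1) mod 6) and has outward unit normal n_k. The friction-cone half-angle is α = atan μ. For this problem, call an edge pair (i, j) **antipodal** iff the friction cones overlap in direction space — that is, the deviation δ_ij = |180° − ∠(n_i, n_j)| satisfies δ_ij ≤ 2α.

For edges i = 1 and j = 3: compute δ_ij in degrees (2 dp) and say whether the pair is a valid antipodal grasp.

α = atan 0.45 = 24.23°;  2α = 48.46°
edge 1: e_1 = (+0.28, +3.49);  n_1 = (+0.9968, -0.0800)
edge 3: e_3 = (-1.76, -1.45);  n_3 = (-0.6359, +0.7718)
∠(n_1, n_3) = 134.07°
δ = |180° − 134.07°| = 45.93°
45.93° ≤ 2α = 48.46°  →  valid

δ = 45.93°, valid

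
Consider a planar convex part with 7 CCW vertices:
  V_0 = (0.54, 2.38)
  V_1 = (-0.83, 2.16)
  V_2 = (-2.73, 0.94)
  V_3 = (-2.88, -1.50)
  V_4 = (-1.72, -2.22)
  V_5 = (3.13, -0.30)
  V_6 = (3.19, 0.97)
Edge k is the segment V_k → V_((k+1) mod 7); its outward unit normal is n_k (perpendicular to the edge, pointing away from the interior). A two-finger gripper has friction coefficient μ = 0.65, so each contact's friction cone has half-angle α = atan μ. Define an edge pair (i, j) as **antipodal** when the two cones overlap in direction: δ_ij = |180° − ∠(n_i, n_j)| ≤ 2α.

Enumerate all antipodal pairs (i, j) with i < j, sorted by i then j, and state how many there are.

count = 11; pairs: (0,3), (0,4), (1,3), (1,4), (1,5), (2,4), (2,5), (2,6), (3,5), (3,6), (4,6)

α = atan 0.65 = 33.02°;  2α = 66.05°
n_0 = (-0.1586, +0.9874)
n_1 = (-0.5403, +0.8415)
n_2 = (-0.9981, +0.0614)
n_3 = (-0.5274, -0.8496)
n_4 = (+0.3681, -0.9298)
n_5 = (+0.9989, -0.0472)
n_6 = (+0.4697, +0.8828)
  (0,1): δ = 156.42°  ·
  (0,2): δ = 102.64°  ·
  (0,3): δ = 40.95°  ✓
  (0,4): δ = 12.47°  ✓
  (0,5): δ = 78.17°  ·
  (0,6): δ = 142.86°  ·
  (1,2): δ = 126.22°  ·
  (1,3): δ = 64.53°  ✓
  (1,4): δ = 11.11°  ✓
  (1,5): δ = 54.59°  ✓
  (1,6): δ = 119.28°  ·
  (2,3): δ = 118.31°  ·
  (2,4): δ = 64.88°  ✓
  (2,5): δ = 0.81°  ✓
  (2,6): δ = 65.50°  ✓
  (3,4): δ = 126.58°  ·
  (3,5): δ = 60.88°  ✓
  (3,6): δ = 3.81°  ✓
  (4,5): δ = 114.30°  ·
  (4,6): δ = 49.61°  ✓
  (5,6): δ = 115.31°  ·
antipodal pairs: 11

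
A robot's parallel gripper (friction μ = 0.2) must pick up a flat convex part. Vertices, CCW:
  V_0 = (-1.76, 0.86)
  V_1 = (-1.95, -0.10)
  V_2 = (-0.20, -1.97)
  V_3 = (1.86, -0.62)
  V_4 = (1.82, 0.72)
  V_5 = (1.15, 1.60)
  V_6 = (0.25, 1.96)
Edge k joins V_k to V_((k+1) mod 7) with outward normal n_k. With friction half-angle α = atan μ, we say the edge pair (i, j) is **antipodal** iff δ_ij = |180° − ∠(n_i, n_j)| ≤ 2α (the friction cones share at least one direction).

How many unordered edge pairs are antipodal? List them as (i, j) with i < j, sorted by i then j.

count = 3; pairs: (0,3), (1,4), (2,6)

α = atan 0.2 = 11.31°;  2α = 22.62°
n_0 = (-0.9810, +0.1942)
n_1 = (-0.7301, -0.6833)
n_2 = (+0.5481, -0.8364)
n_3 = (+0.9996, +0.0298)
n_4 = (+0.7956, +0.6058)
n_5 = (+0.3714, +0.9285)
n_6 = (-0.4801, +0.8772)
  (0,1): δ = 125.70°  ·
  (0,2): δ = 45.57°  ·
  (0,3): δ = 12.90°  ✓
  (0,4): δ = 48.48°  ·
  (0,5): δ = 79.39°  ·
  (0,6): δ = 129.89°  ·
  (1,2): δ = 99.86°  ·
  (1,3): δ = 41.39°  ·
  (1,4): δ = 5.82°  ✓
  (1,5): δ = 25.10°  ·
  (1,6): δ = 75.59°  ·
  (2,3): δ = 121.53°  ·
  (2,4): δ = 85.95°  ·
  (2,5): δ = 55.04°  ·
  (2,6): δ = 4.55°  ✓
  (3,4): δ = 144.43°  ·
  (3,5): δ = 113.51°  ·
  (3,6): δ = 63.02°  ·
  (4,5): δ = 149.09°  ·
  (4,6): δ = 98.59°  ·
  (5,6): δ = 129.51°  ·
antipodal pairs: 3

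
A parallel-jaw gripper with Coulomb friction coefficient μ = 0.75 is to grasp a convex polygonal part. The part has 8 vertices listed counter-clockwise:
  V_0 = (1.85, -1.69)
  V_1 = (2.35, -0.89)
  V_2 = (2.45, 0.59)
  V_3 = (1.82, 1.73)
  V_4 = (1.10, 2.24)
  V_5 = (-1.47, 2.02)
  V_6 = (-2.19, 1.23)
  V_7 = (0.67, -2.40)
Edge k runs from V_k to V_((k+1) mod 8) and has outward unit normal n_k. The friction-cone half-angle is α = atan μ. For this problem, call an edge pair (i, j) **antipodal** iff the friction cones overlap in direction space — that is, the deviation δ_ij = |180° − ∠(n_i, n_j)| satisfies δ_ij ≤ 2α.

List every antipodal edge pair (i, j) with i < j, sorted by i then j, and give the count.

count = 12; pairs: (0,4), (0,5), (0,6), (1,5), (1,6), (2,5), (2,6), (3,6), (3,7), (4,6), (4,7), (5,7)

α = atan 0.75 = 36.87°;  2α = 73.74°
n_0 = (+0.8480, -0.5300)
n_1 = (+0.9977, -0.0674)
n_2 = (+0.8752, +0.4837)
n_3 = (+0.5780, +0.8160)
n_4 = (-0.0853, +0.9964)
n_5 = (-0.7391, +0.6736)
n_6 = (-0.7855, -0.6189)
n_7 = (+0.5156, -0.8569)
  (0,1): δ = 151.86°  ·
  (0,2): δ = 119.07°  ·
  (0,3): δ = 93.31°  ·
  (0,4): δ = 53.10°  ✓
  (0,5): δ = 10.34°  ✓
  (0,6): δ = 70.24°  ✓
  (0,7): δ = 153.04°  ·
  (1,2): δ = 147.21°  ·
  (1,3): δ = 121.45°  ·
  (1,4): δ = 81.24°  ·
  (1,5): δ = 38.48°  ✓
  (1,6): δ = 42.10°  ✓
  (1,7): δ = 124.90°  ·
  (2,3): δ = 154.24°  ·
  (2,4): δ = 114.03°  ·
  (2,5): δ = 71.27°  ✓
  (2,6): δ = 9.31°  ✓
  (2,7): δ = 92.11°  ·
  (3,4): δ = 139.80°  ·
  (3,5): δ = 97.03°  ·
  (3,6): δ = 16.45°  ✓
  (3,7): δ = 66.35°  ✓
  (4,5): δ = 137.24°  ·
  (4,6): δ = 56.66°  ✓
  (4,7): δ = 26.14°  ✓
  (5,6): δ = 99.42°  ·
  (5,7): δ = 16.62°  ✓
  (6,7): δ = 97.20°  ·
antipodal pairs: 12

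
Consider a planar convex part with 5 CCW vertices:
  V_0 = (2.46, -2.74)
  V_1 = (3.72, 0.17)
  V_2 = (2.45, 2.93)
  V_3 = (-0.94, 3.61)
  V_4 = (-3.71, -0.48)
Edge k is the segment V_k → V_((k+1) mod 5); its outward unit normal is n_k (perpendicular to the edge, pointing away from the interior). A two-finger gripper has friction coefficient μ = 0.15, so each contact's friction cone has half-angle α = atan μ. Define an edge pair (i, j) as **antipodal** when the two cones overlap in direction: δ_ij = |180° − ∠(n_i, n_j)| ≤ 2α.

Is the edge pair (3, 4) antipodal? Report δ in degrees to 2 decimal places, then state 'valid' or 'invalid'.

α = atan 0.15 = 8.53°;  2α = 17.06°
edge 3: e_3 = (-2.77, -4.09);  n_3 = (-0.8280, +0.5608)
edge 4: e_4 = (+6.17, -2.26);  n_4 = (-0.3439, -0.9390)
∠(n_3, n_4) = 103.99°
δ = |180° − 103.99°| = 76.01°
76.01° > 2α = 17.06°  →  invalid

δ = 76.01°, invalid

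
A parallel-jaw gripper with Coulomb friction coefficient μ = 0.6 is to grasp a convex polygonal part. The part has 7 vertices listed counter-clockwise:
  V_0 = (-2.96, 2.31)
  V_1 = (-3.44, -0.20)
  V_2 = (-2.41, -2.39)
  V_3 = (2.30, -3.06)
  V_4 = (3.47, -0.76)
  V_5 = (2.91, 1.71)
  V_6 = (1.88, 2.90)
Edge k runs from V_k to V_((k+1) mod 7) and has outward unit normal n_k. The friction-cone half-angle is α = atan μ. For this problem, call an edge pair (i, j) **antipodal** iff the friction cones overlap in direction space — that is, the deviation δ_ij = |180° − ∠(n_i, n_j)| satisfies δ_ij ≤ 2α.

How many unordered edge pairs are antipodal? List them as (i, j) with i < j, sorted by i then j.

count = 9; pairs: (0,3), (0,4), (0,5), (1,3), (1,4), (1,5), (2,5), (2,6), (3,6)

α = atan 0.6 = 30.96°;  2α = 61.93°
n_0 = (-0.9822, +0.1878)
n_1 = (-0.9049, -0.4256)
n_2 = (-0.1408, -0.9900)
n_3 = (+0.8913, -0.4534)
n_4 = (+0.9752, +0.2211)
n_5 = (+0.7561, +0.6544)
n_6 = (-0.1210, +0.9927)
  (0,1): δ = 143.99°  ·
  (0,2): δ = 87.27°  ·
  (0,3): δ = 16.14°  ✓
  (0,4): δ = 23.60°  ✓
  (0,5): δ = 51.70°  ✓
  (0,6): δ = 107.78°  ·
  (1,2): δ = 123.28°  ·
  (1,3): δ = 52.15°  ✓
  (1,4): δ = 12.41°  ✓
  (1,5): δ = 15.69°  ✓
  (1,6): δ = 71.76°  ·
  (2,3): δ = 108.87°  ·
  (2,4): δ = 69.13°  ·
  (2,5): δ = 41.03°  ✓
  (2,6): δ = 15.05°  ✓
  (3,4): δ = 140.26°  ·
  (3,5): δ = 112.16°  ·
  (3,6): δ = 56.09°  ✓
  (4,5): δ = 151.90°  ·
  (4,6): δ = 95.82°  ·
  (5,6): δ = 123.93°  ·
antipodal pairs: 9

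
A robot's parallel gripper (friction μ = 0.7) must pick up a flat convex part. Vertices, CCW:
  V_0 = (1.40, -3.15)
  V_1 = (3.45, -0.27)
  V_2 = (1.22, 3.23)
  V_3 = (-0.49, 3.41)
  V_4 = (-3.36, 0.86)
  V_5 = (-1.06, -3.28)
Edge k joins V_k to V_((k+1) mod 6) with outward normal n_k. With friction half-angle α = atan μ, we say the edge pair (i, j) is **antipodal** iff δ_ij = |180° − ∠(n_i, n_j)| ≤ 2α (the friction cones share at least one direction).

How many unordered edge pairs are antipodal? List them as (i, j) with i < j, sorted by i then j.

count = 8; pairs: (0,2), (0,3), (0,4), (1,4), (1,5), (2,4), (2,5), (3,5)

α = atan 0.7 = 34.99°;  2α = 69.98°
n_0 = (+0.8147, -0.5799)
n_1 = (+0.8434, +0.5373)
n_2 = (+0.1047, +0.9945)
n_3 = (-0.6642, +0.7476)
n_4 = (-0.8742, -0.4856)
n_5 = (+0.0528, -0.9986)
  (0,1): δ = 112.05°  ·
  (0,2): δ = 60.57°  ✓
  (0,3): δ = 12.94°  ✓
  (0,4): δ = 64.50°  ✓
  (0,5): δ = 128.47°  ·
  (1,2): δ = 128.51°  ·
  (1,3): δ = 80.88°  ·
  (1,4): δ = 3.45°  ✓
  (1,5): δ = 60.52°  ✓
  (2,3): δ = 132.37°  ·
  (2,4): δ = 54.94°  ✓
  (2,5): δ = 9.03°  ✓
  (3,4): δ = 102.57°  ·
  (3,5): δ = 38.60°  ✓
  (4,5): δ = 116.03°  ·
antipodal pairs: 8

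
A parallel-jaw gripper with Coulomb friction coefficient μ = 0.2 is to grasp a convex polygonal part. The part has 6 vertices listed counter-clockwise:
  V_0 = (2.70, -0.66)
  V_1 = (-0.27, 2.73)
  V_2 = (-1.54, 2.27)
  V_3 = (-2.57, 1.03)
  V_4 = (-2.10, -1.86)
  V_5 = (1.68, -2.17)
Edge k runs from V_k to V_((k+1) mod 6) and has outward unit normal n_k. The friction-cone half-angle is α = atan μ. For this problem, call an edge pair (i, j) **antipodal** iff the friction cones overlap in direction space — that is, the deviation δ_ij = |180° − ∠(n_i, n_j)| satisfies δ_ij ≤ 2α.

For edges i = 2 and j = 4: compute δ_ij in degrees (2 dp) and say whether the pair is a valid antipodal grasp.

α = atan 0.2 = 11.31°;  2α = 22.62°
edge 2: e_2 = (-1.03, -1.24);  n_2 = (-0.7692, +0.6390)
edge 4: e_4 = (+3.78, -0.31);  n_4 = (-0.0817, -0.9967)
∠(n_2, n_4) = 125.03°
δ = |180° − 125.03°| = 54.97°
54.97° > 2α = 22.62°  →  invalid

δ = 54.97°, invalid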